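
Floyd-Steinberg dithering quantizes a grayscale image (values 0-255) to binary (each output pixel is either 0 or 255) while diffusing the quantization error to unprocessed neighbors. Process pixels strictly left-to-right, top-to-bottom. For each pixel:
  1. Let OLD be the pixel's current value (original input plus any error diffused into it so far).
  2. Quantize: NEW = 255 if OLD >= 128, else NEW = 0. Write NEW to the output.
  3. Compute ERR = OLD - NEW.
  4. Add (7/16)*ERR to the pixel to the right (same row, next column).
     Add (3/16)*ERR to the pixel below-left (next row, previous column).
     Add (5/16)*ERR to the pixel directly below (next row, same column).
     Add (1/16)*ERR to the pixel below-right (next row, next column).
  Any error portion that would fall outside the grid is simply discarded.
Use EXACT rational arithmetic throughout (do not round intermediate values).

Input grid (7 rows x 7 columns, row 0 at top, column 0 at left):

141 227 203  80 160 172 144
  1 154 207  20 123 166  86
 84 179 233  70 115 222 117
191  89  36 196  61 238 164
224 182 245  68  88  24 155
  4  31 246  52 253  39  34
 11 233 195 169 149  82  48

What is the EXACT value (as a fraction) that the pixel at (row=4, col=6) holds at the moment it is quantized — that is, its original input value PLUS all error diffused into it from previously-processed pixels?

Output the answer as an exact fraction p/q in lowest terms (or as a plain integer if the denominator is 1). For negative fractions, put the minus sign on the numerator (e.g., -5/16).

Answer: 1344005587206225741/9007199254740992

Derivation:
(0,0): OLD=141 → NEW=255, ERR=-114
(0,1): OLD=1417/8 → NEW=255, ERR=-623/8
(0,2): OLD=21623/128 → NEW=255, ERR=-11017/128
(0,3): OLD=86721/2048 → NEW=0, ERR=86721/2048
(0,4): OLD=5849927/32768 → NEW=255, ERR=-2505913/32768
(0,5): OLD=72636145/524288 → NEW=255, ERR=-61057295/524288
(0,6): OLD=780558487/8388608 → NEW=0, ERR=780558487/8388608
(1,0): OLD=-6301/128 → NEW=0, ERR=-6301/128
(1,1): OLD=86901/1024 → NEW=0, ERR=86901/1024
(1,2): OLD=7218905/32768 → NEW=255, ERR=-1136935/32768
(1,3): OLD=-218299/131072 → NEW=0, ERR=-218299/131072
(1,4): OLD=664242063/8388608 → NEW=0, ERR=664242063/8388608
(1,5): OLD=11872707711/67108864 → NEW=255, ERR=-5240052609/67108864
(1,6): OLD=79068434321/1073741824 → NEW=0, ERR=79068434321/1073741824
(2,0): OLD=1384919/16384 → NEW=0, ERR=1384919/16384
(2,1): OLD=122116717/524288 → NEW=255, ERR=-11576723/524288
(2,2): OLD=1824427527/8388608 → NEW=255, ERR=-314667513/8388608
(2,3): OLD=4412191759/67108864 → NEW=0, ERR=4412191759/67108864
(2,4): OLD=82551703839/536870912 → NEW=255, ERR=-54350378721/536870912
(2,5): OLD=2956049735061/17179869184 → NEW=255, ERR=-1424816906859/17179869184
(2,6): OLD=27171018042211/274877906944 → NEW=0, ERR=27171018042211/274877906944
(3,0): OLD=1789080999/8388608 → NEW=255, ERR=-350014041/8388608
(3,1): OLD=4167108827/67108864 → NEW=0, ERR=4167108827/67108864
(3,2): OLD=33496260833/536870912 → NEW=0, ERR=33496260833/536870912
(3,3): OLD=477849704807/2147483648 → NEW=255, ERR=-69758625433/2147483648
(3,4): OLD=1020079073703/274877906944 → NEW=0, ERR=1020079073703/274877906944
(3,5): OLD=496787965415717/2199023255552 → NEW=255, ERR=-63962964750043/2199023255552
(3,6): OLD=6226960426928635/35184372088832 → NEW=255, ERR=-2745054455723525/35184372088832
(4,0): OLD=239018933417/1073741824 → NEW=255, ERR=-34785231703/1073741824
(4,1): OLD=3372784043477/17179869184 → NEW=255, ERR=-1008082598443/17179869184
(4,2): OLD=65040483594779/274877906944 → NEW=255, ERR=-5053382675941/274877906944
(4,3): OLD=119629143256985/2199023255552 → NEW=0, ERR=119629143256985/2199023255552
(4,4): OLD=1855555091435355/17592186044416 → NEW=0, ERR=1855555091435355/17592186044416
(4,5): OLD=26266939736466427/562949953421312 → NEW=0, ERR=26266939736466427/562949953421312
(4,6): OLD=1344005587206225741/9007199254740992 → NEW=255, ERR=-952830222752727219/9007199254740992
Target (4,6): original=155, with diffused error = 1344005587206225741/9007199254740992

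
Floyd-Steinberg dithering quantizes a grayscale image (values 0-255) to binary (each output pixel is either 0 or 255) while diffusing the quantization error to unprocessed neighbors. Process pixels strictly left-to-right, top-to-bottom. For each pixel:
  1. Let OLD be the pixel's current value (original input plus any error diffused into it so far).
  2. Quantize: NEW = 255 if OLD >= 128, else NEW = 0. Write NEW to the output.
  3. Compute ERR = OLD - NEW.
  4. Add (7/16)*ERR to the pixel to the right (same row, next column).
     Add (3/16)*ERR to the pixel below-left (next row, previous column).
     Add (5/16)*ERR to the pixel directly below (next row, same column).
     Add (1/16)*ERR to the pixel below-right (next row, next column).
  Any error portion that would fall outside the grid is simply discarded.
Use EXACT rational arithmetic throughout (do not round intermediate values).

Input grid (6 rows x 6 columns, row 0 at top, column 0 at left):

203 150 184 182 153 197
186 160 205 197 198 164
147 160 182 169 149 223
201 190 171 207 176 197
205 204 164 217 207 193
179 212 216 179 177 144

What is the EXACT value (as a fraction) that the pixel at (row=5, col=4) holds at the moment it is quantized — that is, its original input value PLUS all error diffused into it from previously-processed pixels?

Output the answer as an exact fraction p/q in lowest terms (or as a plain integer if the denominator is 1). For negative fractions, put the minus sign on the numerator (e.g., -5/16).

(0,0): OLD=203 → NEW=255, ERR=-52
(0,1): OLD=509/4 → NEW=0, ERR=509/4
(0,2): OLD=15339/64 → NEW=255, ERR=-981/64
(0,3): OLD=179501/1024 → NEW=255, ERR=-81619/1024
(0,4): OLD=1935419/16384 → NEW=0, ERR=1935419/16384
(0,5): OLD=65190301/262144 → NEW=255, ERR=-1656419/262144
(1,0): OLD=12391/64 → NEW=255, ERR=-3929/64
(1,1): OLD=85393/512 → NEW=255, ERR=-45167/512
(1,2): OLD=2533349/16384 → NEW=255, ERR=-1644571/16384
(1,3): OLD=9788993/65536 → NEW=255, ERR=-6922687/65536
(1,4): OLD=765606755/4194304 → NEW=255, ERR=-303940765/4194304
(1,5): OLD=9241222085/67108864 → NEW=255, ERR=-7871538235/67108864
(2,0): OLD=911563/8192 → NEW=0, ERR=911563/8192
(2,1): OLD=41538665/262144 → NEW=255, ERR=-25308055/262144
(2,2): OLD=348443515/4194304 → NEW=0, ERR=348443515/4194304
(2,3): OLD=5116205155/33554432 → NEW=255, ERR=-3440175005/33554432
(2,4): OLD=56806374313/1073741824 → NEW=0, ERR=56806374313/1073741824
(2,5): OLD=3521223553583/17179869184 → NEW=255, ERR=-859643088337/17179869184
(3,0): OLD=912981019/4194304 → NEW=255, ERR=-156566501/4194304
(3,1): OLD=5571062527/33554432 → NEW=255, ERR=-2985317633/33554432
(3,2): OLD=35642743533/268435456 → NEW=255, ERR=-32808297747/268435456
(3,3): OLD=2346793246151/17179869184 → NEW=255, ERR=-2034073395769/17179869184
(3,4): OLD=17172104464615/137438953472 → NEW=0, ERR=17172104464615/137438953472
(3,5): OLD=526297804974633/2199023255552 → NEW=255, ERR=-34453125191127/2199023255552
(4,0): OLD=94839924021/536870912 → NEW=255, ERR=-42062158539/536870912
(4,1): OLD=1002195837745/8589934592 → NEW=0, ERR=1002195837745/8589934592
(4,2): OLD=40981360372803/274877906944 → NEW=255, ERR=-29112505897917/274877906944
(4,3): OLD=657299609857391/4398046511104 → NEW=255, ERR=-464202250474129/4398046511104
(4,4): OLD=13337009465332319/70368744177664 → NEW=255, ERR=-4607020299972001/70368744177664
(4,5): OLD=188329157376124985/1125899906842624 → NEW=255, ERR=-98775318868744135/1125899906842624
(5,0): OLD=24243187501603/137438953472 → NEW=255, ERR=-10803745633757/137438953472
(5,1): OLD=832611412654931/4398046511104 → NEW=255, ERR=-288890447676589/4398046511104
(5,2): OLD=4984466327154497/35184372088832 → NEW=255, ERR=-3987548555497663/35184372088832
(5,3): OLD=87300361100149339/1125899906842624 → NEW=0, ERR=87300361100149339/1125899906842624
(5,4): OLD=376990963394248379/2251799813685248 → NEW=255, ERR=-197217989095489861/2251799813685248
Target (5,4): original=177, with diffused error = 376990963394248379/2251799813685248

Answer: 376990963394248379/2251799813685248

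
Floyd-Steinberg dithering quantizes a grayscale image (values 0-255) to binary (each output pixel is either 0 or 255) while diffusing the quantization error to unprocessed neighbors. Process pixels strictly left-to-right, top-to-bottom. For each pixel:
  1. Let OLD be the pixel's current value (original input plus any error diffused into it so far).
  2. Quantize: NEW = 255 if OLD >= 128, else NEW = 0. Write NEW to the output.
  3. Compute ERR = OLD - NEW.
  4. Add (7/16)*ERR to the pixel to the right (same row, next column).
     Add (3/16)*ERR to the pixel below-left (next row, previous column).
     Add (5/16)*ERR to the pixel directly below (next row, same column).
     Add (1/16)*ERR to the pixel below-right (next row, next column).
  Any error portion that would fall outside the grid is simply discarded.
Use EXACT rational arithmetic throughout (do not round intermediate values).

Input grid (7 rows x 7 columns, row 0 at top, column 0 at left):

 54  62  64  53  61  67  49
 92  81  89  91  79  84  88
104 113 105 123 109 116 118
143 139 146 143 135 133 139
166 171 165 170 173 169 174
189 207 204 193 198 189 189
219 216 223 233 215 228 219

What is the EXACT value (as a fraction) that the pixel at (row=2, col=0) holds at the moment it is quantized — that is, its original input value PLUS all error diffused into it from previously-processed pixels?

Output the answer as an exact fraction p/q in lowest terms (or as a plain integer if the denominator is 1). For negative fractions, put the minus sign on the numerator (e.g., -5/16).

(0,0): OLD=54 → NEW=0, ERR=54
(0,1): OLD=685/8 → NEW=0, ERR=685/8
(0,2): OLD=12987/128 → NEW=0, ERR=12987/128
(0,3): OLD=199453/2048 → NEW=0, ERR=199453/2048
(0,4): OLD=3395019/32768 → NEW=0, ERR=3395019/32768
(0,5): OLD=58892429/524288 → NEW=0, ERR=58892429/524288
(0,6): OLD=823288795/8388608 → NEW=0, ERR=823288795/8388608
(1,0): OLD=15991/128 → NEW=0, ERR=15991/128
(1,1): OLD=189249/1024 → NEW=255, ERR=-71871/1024
(1,2): OLD=3722837/32768 → NEW=0, ERR=3722837/32768
(1,3): OLD=25809009/131072 → NEW=255, ERR=-7614351/131072
(1,4): OLD=948836979/8388608 → NEW=0, ERR=948836979/8388608
(1,5): OLD=12983266787/67108864 → NEW=255, ERR=-4129493533/67108864
(1,6): OLD=106052608493/1073741824 → NEW=0, ERR=106052608493/1073741824
(2,0): OLD=2127963/16384 → NEW=255, ERR=-2049957/16384
Target (2,0): original=104, with diffused error = 2127963/16384

Answer: 2127963/16384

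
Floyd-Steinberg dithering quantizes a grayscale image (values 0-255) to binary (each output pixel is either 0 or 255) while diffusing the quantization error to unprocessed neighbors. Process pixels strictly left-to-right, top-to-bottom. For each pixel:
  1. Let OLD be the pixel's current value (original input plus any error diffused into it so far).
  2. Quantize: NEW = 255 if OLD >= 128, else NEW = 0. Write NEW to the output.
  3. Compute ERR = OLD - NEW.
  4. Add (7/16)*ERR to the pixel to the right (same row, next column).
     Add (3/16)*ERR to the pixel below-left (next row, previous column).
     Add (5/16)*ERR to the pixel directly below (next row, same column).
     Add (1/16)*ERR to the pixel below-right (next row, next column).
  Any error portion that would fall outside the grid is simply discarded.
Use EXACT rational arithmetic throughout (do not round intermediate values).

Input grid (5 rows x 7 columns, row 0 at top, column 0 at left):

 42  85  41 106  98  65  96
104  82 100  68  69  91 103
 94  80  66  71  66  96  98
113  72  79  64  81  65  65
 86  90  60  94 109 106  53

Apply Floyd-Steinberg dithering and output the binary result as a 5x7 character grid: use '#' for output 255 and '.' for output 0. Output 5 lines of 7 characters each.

Answer: ...#..#
#.#..#.
......#
#.#.#..
...#.#.

Derivation:
(0,0): OLD=42 → NEW=0, ERR=42
(0,1): OLD=827/8 → NEW=0, ERR=827/8
(0,2): OLD=11037/128 → NEW=0, ERR=11037/128
(0,3): OLD=294347/2048 → NEW=255, ERR=-227893/2048
(0,4): OLD=1616013/32768 → NEW=0, ERR=1616013/32768
(0,5): OLD=45390811/524288 → NEW=0, ERR=45390811/524288
(0,6): OLD=1123042045/8388608 → NEW=255, ERR=-1016052995/8388608
(1,0): OLD=17473/128 → NEW=255, ERR=-15167/128
(1,1): OLD=83207/1024 → NEW=0, ERR=83207/1024
(1,2): OLD=4852691/32768 → NEW=255, ERR=-3503149/32768
(1,3): OLD=142903/131072 → NEW=0, ERR=142903/131072
(1,4): OLD=789928101/8388608 → NEW=0, ERR=789928101/8388608
(1,5): OLD=9370057589/67108864 → NEW=255, ERR=-7742702731/67108864
(1,6): OLD=21564392763/1073741824 → NEW=0, ERR=21564392763/1073741824
(2,0): OLD=1183037/16384 → NEW=0, ERR=1183037/16384
(2,1): OLD=57426479/524288 → NEW=0, ERR=57426479/524288
(2,2): OLD=719698381/8388608 → NEW=0, ERR=719698381/8388608
(2,3): OLD=8043027237/67108864 → NEW=0, ERR=8043027237/67108864
(2,4): OLD=67805166613/536870912 → NEW=0, ERR=67805166613/536870912
(2,5): OLD=2144927530983/17179869184 → NEW=0, ERR=2144927530983/17179869184
(2,6): OLD=41695547119297/274877906944 → NEW=255, ERR=-28398319151423/274877906944
(3,0): OLD=1309478061/8388608 → NEW=255, ERR=-829616979/8388608
(3,1): OLD=5607642985/67108864 → NEW=0, ERR=5607642985/67108864
(3,2): OLD=92173355627/536870912 → NEW=255, ERR=-44728726933/536870912
(3,3): OLD=201963002765/2147483648 → NEW=0, ERR=201963002765/2147483648
(3,4): OLD=52917662841005/274877906944 → NEW=255, ERR=-17176203429715/274877906944
(3,5): OLD=143377544771991/2199023255552 → NEW=0, ERR=143377544771991/2199023255552
(3,6): OLD=2429244957086921/35184372088832 → NEW=0, ERR=2429244957086921/35184372088832
(4,0): OLD=75980046659/1073741824 → NEW=0, ERR=75980046659/1073741824
(4,1): OLD=2152096657063/17179869184 → NEW=0, ERR=2152096657063/17179869184
(4,2): OLD=30683423377321/274877906944 → NEW=0, ERR=30683423377321/274877906944
(4,3): OLD=341513469487891/2199023255552 → NEW=255, ERR=-219237460677869/2199023255552
(4,4): OLD=1125164472448169/17592186044416 → NEW=0, ERR=1125164472448169/17592186044416
(4,5): OLD=91984382090949961/562949953421312 → NEW=255, ERR=-51567856031484599/562949953421312
(4,6): OLD=347450816309463759/9007199254740992 → NEW=0, ERR=347450816309463759/9007199254740992
Row 0: ...#..#
Row 1: #.#..#.
Row 2: ......#
Row 3: #.#.#..
Row 4: ...#.#.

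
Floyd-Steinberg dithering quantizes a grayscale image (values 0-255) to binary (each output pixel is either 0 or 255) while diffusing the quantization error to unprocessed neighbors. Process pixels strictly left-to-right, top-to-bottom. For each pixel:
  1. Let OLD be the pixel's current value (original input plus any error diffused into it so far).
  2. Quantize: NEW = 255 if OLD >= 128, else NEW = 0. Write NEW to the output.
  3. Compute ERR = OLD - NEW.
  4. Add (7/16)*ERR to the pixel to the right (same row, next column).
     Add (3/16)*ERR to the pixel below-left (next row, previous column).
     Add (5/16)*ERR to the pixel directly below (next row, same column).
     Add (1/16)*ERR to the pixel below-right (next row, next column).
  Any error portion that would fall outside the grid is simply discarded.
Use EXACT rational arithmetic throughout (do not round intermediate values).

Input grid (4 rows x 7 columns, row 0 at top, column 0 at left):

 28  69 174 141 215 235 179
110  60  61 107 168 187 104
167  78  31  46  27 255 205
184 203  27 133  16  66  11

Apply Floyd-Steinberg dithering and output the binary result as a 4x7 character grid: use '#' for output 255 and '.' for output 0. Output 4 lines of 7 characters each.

(0,0): OLD=28 → NEW=0, ERR=28
(0,1): OLD=325/4 → NEW=0, ERR=325/4
(0,2): OLD=13411/64 → NEW=255, ERR=-2909/64
(0,3): OLD=124021/1024 → NEW=0, ERR=124021/1024
(0,4): OLD=4390707/16384 → NEW=255, ERR=212787/16384
(0,5): OLD=63093349/262144 → NEW=255, ERR=-3753371/262144
(0,6): OLD=724506819/4194304 → NEW=255, ERR=-345040701/4194304
(1,0): OLD=8575/64 → NEW=255, ERR=-7745/64
(1,1): OLD=13145/512 → NEW=0, ERR=13145/512
(1,2): OLD=1405997/16384 → NEW=0, ERR=1405997/16384
(1,3): OLD=11926681/65536 → NEW=255, ERR=-4784999/65536
(1,4): OLD=608175323/4194304 → NEW=255, ERR=-461372197/4194304
(1,5): OLD=4019416939/33554432 → NEW=0, ERR=4019416939/33554432
(1,6): OLD=69688433893/536870912 → NEW=255, ERR=-67213648667/536870912
(2,0): OLD=1097699/8192 → NEW=255, ERR=-991261/8192
(2,1): OLD=10908049/262144 → NEW=0, ERR=10908049/262144
(2,2): OLD=268169779/4194304 → NEW=0, ERR=268169779/4194304
(2,3): OLD=1204407579/33554432 → NEW=0, ERR=1204407579/33554432
(2,4): OLD=7039905563/268435456 → NEW=0, ERR=7039905563/268435456
(2,5): OLD=2349848766745/8589934592 → NEW=255, ERR=159415445785/8589934592
(2,6): OLD=24942772425279/137438953472 → NEW=255, ERR=-10104160710081/137438953472
(3,0): OLD=645874323/4194304 → NEW=255, ERR=-423673197/4194304
(3,1): OLD=5913507319/33554432 → NEW=255, ERR=-2642872841/33554432
(3,2): OLD=5865824453/268435456 → NEW=0, ERR=5865824453/268435456
(3,3): OLD=174687576811/1073741824 → NEW=255, ERR=-99116588309/1073741824
(3,4): OLD=-1438546122093/137438953472 → NEW=0, ERR=-1438546122093/137438953472
(3,5): OLD=60555448596297/1099511627776 → NEW=0, ERR=60555448596297/1099511627776
(3,6): OLD=233640935319895/17592186044416 → NEW=0, ERR=233640935319895/17592186044416
Row 0: ..#.###
Row 1: #..##.#
Row 2: #....##
Row 3: ##.#...

Answer: ..#.###
#..##.#
#....##
##.#...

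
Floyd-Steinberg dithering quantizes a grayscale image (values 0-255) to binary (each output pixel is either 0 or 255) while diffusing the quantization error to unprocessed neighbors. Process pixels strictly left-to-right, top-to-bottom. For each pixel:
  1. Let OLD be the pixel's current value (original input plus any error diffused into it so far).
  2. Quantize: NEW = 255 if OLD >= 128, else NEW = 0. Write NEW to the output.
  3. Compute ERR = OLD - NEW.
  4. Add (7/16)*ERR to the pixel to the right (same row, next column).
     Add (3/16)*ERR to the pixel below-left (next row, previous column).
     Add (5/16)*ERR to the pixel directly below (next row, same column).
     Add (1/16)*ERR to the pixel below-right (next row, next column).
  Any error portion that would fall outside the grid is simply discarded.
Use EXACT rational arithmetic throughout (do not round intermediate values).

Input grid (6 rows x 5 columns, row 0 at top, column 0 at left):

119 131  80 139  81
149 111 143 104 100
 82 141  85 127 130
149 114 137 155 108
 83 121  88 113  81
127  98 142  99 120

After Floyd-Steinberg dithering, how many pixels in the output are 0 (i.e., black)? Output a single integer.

(0,0): OLD=119 → NEW=0, ERR=119
(0,1): OLD=2929/16 → NEW=255, ERR=-1151/16
(0,2): OLD=12423/256 → NEW=0, ERR=12423/256
(0,3): OLD=656305/4096 → NEW=255, ERR=-388175/4096
(0,4): OLD=2591191/65536 → NEW=0, ERR=2591191/65536
(1,0): OLD=44211/256 → NEW=255, ERR=-21069/256
(1,1): OLD=141413/2048 → NEW=0, ERR=141413/2048
(1,2): OLD=10886089/65536 → NEW=255, ERR=-5825591/65536
(1,3): OLD=12043157/262144 → NEW=0, ERR=12043157/262144
(1,4): OLD=530713119/4194304 → NEW=0, ERR=530713119/4194304
(2,0): OLD=2268455/32768 → NEW=0, ERR=2268455/32768
(2,1): OLD=179363229/1048576 → NEW=255, ERR=-88023651/1048576
(2,2): OLD=560771863/16777216 → NEW=0, ERR=560771863/16777216
(2,3): OLD=46747722325/268435456 → NEW=255, ERR=-21703318955/268435456
(2,4): OLD=588582906643/4294967296 → NEW=255, ERR=-506633753837/4294967296
(3,0): OLD=2598687031/16777216 → NEW=255, ERR=-1679503049/16777216
(3,1): OLD=7323496555/134217728 → NEW=0, ERR=7323496555/134217728
(3,2): OLD=648157208841/4294967296 → NEW=255, ERR=-447059451639/4294967296
(3,3): OLD=551186693953/8589934592 → NEW=0, ERR=551186693953/8589934592
(3,4): OLD=12940870087717/137438953472 → NEW=0, ERR=12940870087717/137438953472
(4,0): OLD=133031510489/2147483648 → NEW=0, ERR=133031510489/2147483648
(4,1): OLD=9578126145241/68719476736 → NEW=255, ERR=-7945340422439/68719476736
(4,2): OLD=22352995047127/1099511627776 → NEW=0, ERR=22352995047127/1099511627776
(4,3): OLD=2693281134964441/17592186044416 → NEW=255, ERR=-1792726306361639/17592186044416
(4,4): OLD=19661376174386287/281474976710656 → NEW=0, ERR=19661376174386287/281474976710656
(5,0): OLD=137086997138475/1099511627776 → NEW=0, ERR=137086997138475/1099511627776
(5,1): OLD=1091593548519361/8796093022208 → NEW=0, ERR=1091593548519361/8796093022208
(5,2): OLD=49627809908725065/281474976710656 → NEW=255, ERR=-22148309152492215/281474976710656
(5,3): OLD=53026647447131463/1125899906842624 → NEW=0, ERR=53026647447131463/1125899906842624
(5,4): OLD=2811407393148339165/18014398509481984 → NEW=255, ERR=-1782264226769566755/18014398509481984
Output grid:
  Row 0: .#.#.  (3 black, running=3)
  Row 1: #.#..  (3 black, running=6)
  Row 2: .#.##  (2 black, running=8)
  Row 3: #.#..  (3 black, running=11)
  Row 4: .#.#.  (3 black, running=14)
  Row 5: ..#.#  (3 black, running=17)

Answer: 17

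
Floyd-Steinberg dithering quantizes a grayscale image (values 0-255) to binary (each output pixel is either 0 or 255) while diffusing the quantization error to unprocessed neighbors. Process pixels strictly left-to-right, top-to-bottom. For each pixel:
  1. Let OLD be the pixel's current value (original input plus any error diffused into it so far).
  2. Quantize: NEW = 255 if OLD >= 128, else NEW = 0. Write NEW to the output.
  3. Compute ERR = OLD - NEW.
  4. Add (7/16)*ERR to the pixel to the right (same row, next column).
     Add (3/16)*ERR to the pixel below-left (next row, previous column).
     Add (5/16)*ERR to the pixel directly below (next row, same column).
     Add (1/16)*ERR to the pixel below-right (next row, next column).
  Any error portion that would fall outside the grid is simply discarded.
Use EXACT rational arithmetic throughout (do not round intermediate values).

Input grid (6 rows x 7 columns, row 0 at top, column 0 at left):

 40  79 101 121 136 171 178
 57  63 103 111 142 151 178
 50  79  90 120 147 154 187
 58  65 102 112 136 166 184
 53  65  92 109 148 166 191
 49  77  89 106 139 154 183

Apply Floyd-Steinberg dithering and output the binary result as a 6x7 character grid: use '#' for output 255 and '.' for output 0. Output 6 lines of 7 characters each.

(0,0): OLD=40 → NEW=0, ERR=40
(0,1): OLD=193/2 → NEW=0, ERR=193/2
(0,2): OLD=4583/32 → NEW=255, ERR=-3577/32
(0,3): OLD=36913/512 → NEW=0, ERR=36913/512
(0,4): OLD=1372503/8192 → NEW=255, ERR=-716457/8192
(0,5): OLD=17398113/131072 → NEW=255, ERR=-16025247/131072
(0,6): OLD=261116327/2097152 → NEW=0, ERR=261116327/2097152
(1,0): OLD=2803/32 → NEW=0, ERR=2803/32
(1,1): OLD=28933/256 → NEW=0, ERR=28933/256
(1,2): OLD=1122825/8192 → NEW=255, ERR=-966135/8192
(1,3): OLD=1918501/32768 → NEW=0, ERR=1918501/32768
(1,4): OLD=255571039/2097152 → NEW=0, ERR=255571039/2097152
(1,5): OLD=3086816367/16777216 → NEW=255, ERR=-1191373713/16777216
(1,6): OLD=47835316641/268435456 → NEW=255, ERR=-20615724639/268435456
(2,0): OLD=403719/4096 → NEW=0, ERR=403719/4096
(2,1): OLD=18455197/131072 → NEW=255, ERR=-14968163/131072
(2,2): OLD=44511447/2097152 → NEW=0, ERR=44511447/2097152
(2,3): OLD=2735707423/16777216 → NEW=255, ERR=-1542482657/16777216
(2,4): OLD=18146813183/134217728 → NEW=255, ERR=-16078707457/134217728
(2,5): OLD=311879081221/4294967296 → NEW=0, ERR=311879081221/4294967296
(2,6): OLD=13079446076531/68719476736 → NEW=255, ERR=-4444020491149/68719476736
(3,0): OLD=141325367/2097152 → NEW=0, ERR=141325367/2097152
(3,1): OLD=1156550539/16777216 → NEW=0, ERR=1156550539/16777216
(3,2): OLD=15356677665/134217728 → NEW=0, ERR=15356677665/134217728
(3,3): OLD=60232054047/536870912 → NEW=0, ERR=60232054047/536870912
(3,4): OLD=10687012353079/68719476736 → NEW=255, ERR=-6836454214601/68719476736
(3,5): OLD=69024858757429/549755813888 → NEW=0, ERR=69024858757429/549755813888
(3,6): OLD=1963814830138603/8796093022208 → NEW=255, ERR=-279188890524437/8796093022208
(4,0): OLD=23349745465/268435456 → NEW=0, ERR=23349745465/268435456
(4,1): OLD=645374848581/4294967296 → NEW=255, ERR=-449841811899/4294967296
(4,2): OLD=7372013837931/68719476736 → NEW=0, ERR=7372013837931/68719476736
(4,3): OLD=98676317601929/549755813888 → NEW=255, ERR=-41511414939511/549755813888
(4,4): OLD=503267946871291/4398046511104 → NEW=0, ERR=503267946871291/4398046511104
(4,5): OLD=34217530212734603/140737488355328 → NEW=255, ERR=-1670529317874037/140737488355328
(4,6): OLD=413735311788710973/2251799813685248 → NEW=255, ERR=-160473640701027267/2251799813685248
(5,0): OLD=3885708561567/68719476736 → NEW=0, ERR=3885708561567/68719476736
(5,1): OLD=51984293335317/549755813888 → NEW=0, ERR=51984293335317/549755813888
(5,2): OLD=629754444549683/4398046511104 → NEW=255, ERR=-491747415781837/4398046511104
(5,3): OLD=2169005550510271/35184372088832 → NEW=0, ERR=2169005550510271/35184372088832
(5,4): OLD=438616690837806693/2251799813685248 → NEW=255, ERR=-135592261651931547/2251799813685248
(5,5): OLD=2120949415311013237/18014398509481984 → NEW=0, ERR=2120949415311013237/18014398509481984
(5,6): OLD=60960031362211374395/288230376151711744 → NEW=255, ERR=-12538714556475120325/288230376151711744
Row 0: ..#.##.
Row 1: ..#..##
Row 2: .#.##.#
Row 3: ....#.#
Row 4: .#.#.##
Row 5: ..#.#.#

Answer: ..#.##.
..#..##
.#.##.#
....#.#
.#.#.##
..#.#.#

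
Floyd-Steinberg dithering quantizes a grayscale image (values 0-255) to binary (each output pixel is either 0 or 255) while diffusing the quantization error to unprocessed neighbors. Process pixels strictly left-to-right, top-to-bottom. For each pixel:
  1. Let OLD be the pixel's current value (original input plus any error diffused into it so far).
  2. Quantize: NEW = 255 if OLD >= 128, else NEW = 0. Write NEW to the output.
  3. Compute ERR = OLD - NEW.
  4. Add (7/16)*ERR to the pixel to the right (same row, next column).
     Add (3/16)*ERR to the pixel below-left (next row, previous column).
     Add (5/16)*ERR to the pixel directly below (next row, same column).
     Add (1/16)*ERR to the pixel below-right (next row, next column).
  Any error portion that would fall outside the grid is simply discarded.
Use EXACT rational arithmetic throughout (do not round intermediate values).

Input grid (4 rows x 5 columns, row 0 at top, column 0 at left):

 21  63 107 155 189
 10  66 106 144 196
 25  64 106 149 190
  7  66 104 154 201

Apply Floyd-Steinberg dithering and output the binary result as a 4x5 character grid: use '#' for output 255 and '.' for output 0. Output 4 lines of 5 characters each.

Answer: ..#.#
..#.#
..#.#
..###

Derivation:
(0,0): OLD=21 → NEW=0, ERR=21
(0,1): OLD=1155/16 → NEW=0, ERR=1155/16
(0,2): OLD=35477/256 → NEW=255, ERR=-29803/256
(0,3): OLD=426259/4096 → NEW=0, ERR=426259/4096
(0,4): OLD=15370117/65536 → NEW=255, ERR=-1341563/65536
(1,0): OLD=7705/256 → NEW=0, ERR=7705/256
(1,1): OLD=166319/2048 → NEW=0, ERR=166319/2048
(1,2): OLD=8465499/65536 → NEW=255, ERR=-8246181/65536
(1,3): OLD=28929535/262144 → NEW=0, ERR=28929535/262144
(1,4): OLD=1025039645/4194304 → NEW=255, ERR=-44507875/4194304
(2,0): OLD=1626357/32768 → NEW=0, ERR=1626357/32768
(2,1): OLD=93722839/1048576 → NEW=0, ERR=93722839/1048576
(2,2): OLD=2207060037/16777216 → NEW=255, ERR=-2071130043/16777216
(2,3): OLD=32111307007/268435456 → NEW=0, ERR=32111307007/268435456
(2,4): OLD=1056204259129/4294967296 → NEW=255, ERR=-39012401351/4294967296
(3,0): OLD=658826149/16777216 → NEW=0, ERR=658826149/16777216
(3,1): OLD=12222827457/134217728 → NEW=0, ERR=12222827457/134217728
(3,2): OLD=572432747547/4294967296 → NEW=255, ERR=-522783912933/4294967296
(3,3): OLD=1105621261539/8589934592 → NEW=255, ERR=-1084812059421/8589934592
(3,4): OLD=20668983042639/137438953472 → NEW=255, ERR=-14377950092721/137438953472
Row 0: ..#.#
Row 1: ..#.#
Row 2: ..#.#
Row 3: ..###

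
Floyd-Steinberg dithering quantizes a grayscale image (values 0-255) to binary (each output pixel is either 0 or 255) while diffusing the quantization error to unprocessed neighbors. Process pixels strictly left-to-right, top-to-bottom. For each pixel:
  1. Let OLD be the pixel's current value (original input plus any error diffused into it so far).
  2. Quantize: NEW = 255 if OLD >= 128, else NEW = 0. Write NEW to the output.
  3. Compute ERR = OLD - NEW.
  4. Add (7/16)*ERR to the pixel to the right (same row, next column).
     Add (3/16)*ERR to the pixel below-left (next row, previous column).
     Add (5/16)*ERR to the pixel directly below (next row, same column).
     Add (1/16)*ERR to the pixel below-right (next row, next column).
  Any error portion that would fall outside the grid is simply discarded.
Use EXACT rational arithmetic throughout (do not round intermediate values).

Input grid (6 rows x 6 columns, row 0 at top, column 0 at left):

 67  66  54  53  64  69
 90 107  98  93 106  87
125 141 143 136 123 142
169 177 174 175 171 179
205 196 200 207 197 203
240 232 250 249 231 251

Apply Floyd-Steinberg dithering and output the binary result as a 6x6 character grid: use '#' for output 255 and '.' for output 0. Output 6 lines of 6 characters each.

(0,0): OLD=67 → NEW=0, ERR=67
(0,1): OLD=1525/16 → NEW=0, ERR=1525/16
(0,2): OLD=24499/256 → NEW=0, ERR=24499/256
(0,3): OLD=388581/4096 → NEW=0, ERR=388581/4096
(0,4): OLD=6914371/65536 → NEW=0, ERR=6914371/65536
(0,5): OLD=120752341/1048576 → NEW=0, ERR=120752341/1048576
(1,0): OLD=32975/256 → NEW=255, ERR=-32305/256
(1,1): OLD=212393/2048 → NEW=0, ERR=212393/2048
(1,2): OLD=12912093/65536 → NEW=255, ERR=-3799587/65536
(1,3): OLD=32255449/262144 → NEW=0, ERR=32255449/262144
(1,4): OLD=3696420907/16777216 → NEW=255, ERR=-581769173/16777216
(1,5): OLD=30711766717/268435456 → NEW=0, ERR=30711766717/268435456
(2,0): OLD=3440979/32768 → NEW=0, ERR=3440979/32768
(2,1): OLD=210336961/1048576 → NEW=255, ERR=-57049919/1048576
(2,2): OLD=2191636099/16777216 → NEW=255, ERR=-2086553981/16777216
(2,3): OLD=14752543019/134217728 → NEW=0, ERR=14752543019/134217728
(2,4): OLD=813439925761/4294967296 → NEW=255, ERR=-281776734719/4294967296
(2,5): OLD=10093736982551/68719476736 → NEW=255, ERR=-7429729585129/68719476736
(3,0): OLD=3214756387/16777216 → NEW=255, ERR=-1063433693/16777216
(3,1): OLD=15503582823/134217728 → NEW=0, ERR=15503582823/134217728
(3,2): OLD=217840157349/1073741824 → NEW=255, ERR=-55964007771/1073741824
(3,3): OLD=11439835070959/68719476736 → NEW=255, ERR=-6083631496721/68719476736
(3,4): OLD=54076521182735/549755813888 → NEW=0, ERR=54076521182735/549755813888
(3,5): OLD=1619779693805185/8796093022208 → NEW=255, ERR=-623224026857855/8796093022208
(4,0): OLD=444207548589/2147483648 → NEW=255, ERR=-103400781651/2147483648
(4,1): OLD=6779086315081/34359738368 → NEW=255, ERR=-1982646968759/34359738368
(4,2): OLD=163923725421067/1099511627776 → NEW=255, ERR=-116451739661813/1099511627776
(4,3): OLD=2606881796962647/17592186044416 → NEW=255, ERR=-1879125644363433/17592186044416
(4,4): OLD=45652180466385095/281474976710656 → NEW=255, ERR=-26123938594832185/281474976710656
(4,5): OLD=659334488740688913/4503599627370496 → NEW=255, ERR=-489083416238787567/4503599627370496
(5,0): OLD=117721391894763/549755813888 → NEW=255, ERR=-22466340646677/549755813888
(5,1): OLD=3047338459058843/17592186044416 → NEW=255, ERR=-1438668982267237/17592186044416
(5,2): OLD=22164714973876697/140737488355328 → NEW=255, ERR=-13723344556731943/140737488355328
(5,3): OLD=670755970734010979/4503599627370496 → NEW=255, ERR=-477661934245465501/4503599627370496
(5,4): OLD=1157931147722889795/9007199254740992 → NEW=255, ERR=-1138904662236063165/9007199254740992
(5,5): OLD=22473779373964876127/144115188075855872 → NEW=255, ERR=-14275593585378371233/144115188075855872
Row 0: ......
Row 1: #.#.#.
Row 2: .##.##
Row 3: #.##.#
Row 4: ######
Row 5: ######

Answer: ......
#.#.#.
.##.##
#.##.#
######
######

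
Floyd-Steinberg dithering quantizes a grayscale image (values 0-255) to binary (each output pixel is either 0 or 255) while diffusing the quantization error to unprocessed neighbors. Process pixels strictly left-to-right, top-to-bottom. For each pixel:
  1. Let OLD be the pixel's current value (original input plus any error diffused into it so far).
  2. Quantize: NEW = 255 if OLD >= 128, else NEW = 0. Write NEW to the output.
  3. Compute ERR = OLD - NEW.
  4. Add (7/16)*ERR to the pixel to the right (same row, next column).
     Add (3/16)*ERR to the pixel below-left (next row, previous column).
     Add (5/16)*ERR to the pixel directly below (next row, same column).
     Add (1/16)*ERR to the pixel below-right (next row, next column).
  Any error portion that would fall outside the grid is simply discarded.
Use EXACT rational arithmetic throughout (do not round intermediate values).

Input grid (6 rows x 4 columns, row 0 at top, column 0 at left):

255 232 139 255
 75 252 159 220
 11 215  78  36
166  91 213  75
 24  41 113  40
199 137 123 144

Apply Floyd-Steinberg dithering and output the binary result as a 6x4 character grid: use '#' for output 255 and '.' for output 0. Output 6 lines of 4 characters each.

(0,0): OLD=255 → NEW=255, ERR=0
(0,1): OLD=232 → NEW=255, ERR=-23
(0,2): OLD=2063/16 → NEW=255, ERR=-2017/16
(0,3): OLD=51161/256 → NEW=255, ERR=-14119/256
(1,0): OLD=1131/16 → NEW=0, ERR=1131/16
(1,1): OLD=32269/128 → NEW=255, ERR=-371/128
(1,2): OLD=436465/4096 → NEW=0, ERR=436465/4096
(1,3): OLD=15827303/65536 → NEW=255, ERR=-884377/65536
(2,0): OLD=66655/2048 → NEW=0, ERR=66655/2048
(2,1): OLD=16562981/65536 → NEW=255, ERR=-148699/65536
(2,2): OLD=14102769/131072 → NEW=0, ERR=14102769/131072
(2,3): OLD=179339965/2097152 → NEW=0, ERR=179339965/2097152
(3,0): OLD=184282319/1048576 → NEW=255, ERR=-83104561/1048576
(3,1): OLD=1305692625/16777216 → NEW=0, ERR=1305692625/16777216
(3,2): OLD=79608464879/268435456 → NEW=255, ERR=11157423599/268435456
(3,3): OLD=543884560905/4294967296 → NEW=0, ERR=543884560905/4294967296
(4,0): OLD=3711163939/268435456 → NEW=0, ERR=3711163939/268435456
(4,1): OLD=159362359945/2147483648 → NEW=0, ERR=159362359945/2147483648
(4,2): OLD=12854878793033/68719476736 → NEW=255, ERR=-4668587774647/68719476736
(4,3): OLD=57667416002255/1099511627776 → NEW=0, ERR=57667416002255/1099511627776
(5,0): OLD=7464121572627/34359738368 → NEW=255, ERR=-1297611711213/34359738368
(5,1): OLD=144908801283973/1099511627776 → NEW=255, ERR=-135466663798907/1099511627776
(5,2): OLD=34271280974927/549755813888 → NEW=0, ERR=34271280974927/549755813888
(5,3): OLD=3226712399661805/17592186044416 → NEW=255, ERR=-1259295041664275/17592186044416
Row 0: ####
Row 1: .#.#
Row 2: .#..
Row 3: #.#.
Row 4: ..#.
Row 5: ##.#

Answer: ####
.#.#
.#..
#.#.
..#.
##.#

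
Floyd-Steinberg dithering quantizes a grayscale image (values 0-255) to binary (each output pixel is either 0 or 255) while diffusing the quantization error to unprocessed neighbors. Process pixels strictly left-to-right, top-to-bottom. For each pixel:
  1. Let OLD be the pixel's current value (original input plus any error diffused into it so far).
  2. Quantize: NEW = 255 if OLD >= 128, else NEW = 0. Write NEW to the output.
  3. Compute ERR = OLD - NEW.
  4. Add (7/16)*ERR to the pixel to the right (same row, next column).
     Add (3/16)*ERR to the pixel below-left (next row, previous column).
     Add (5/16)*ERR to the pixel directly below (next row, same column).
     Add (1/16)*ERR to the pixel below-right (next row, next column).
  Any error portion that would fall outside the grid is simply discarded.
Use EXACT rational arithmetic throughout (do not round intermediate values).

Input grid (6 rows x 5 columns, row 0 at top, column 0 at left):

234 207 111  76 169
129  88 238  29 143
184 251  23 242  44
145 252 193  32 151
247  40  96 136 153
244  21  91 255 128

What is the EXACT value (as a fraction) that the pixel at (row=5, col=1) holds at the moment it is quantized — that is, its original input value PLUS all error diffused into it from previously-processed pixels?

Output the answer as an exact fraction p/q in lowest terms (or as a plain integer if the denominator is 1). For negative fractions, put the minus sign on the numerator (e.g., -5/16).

(0,0): OLD=234 → NEW=255, ERR=-21
(0,1): OLD=3165/16 → NEW=255, ERR=-915/16
(0,2): OLD=22011/256 → NEW=0, ERR=22011/256
(0,3): OLD=465373/4096 → NEW=0, ERR=465373/4096
(0,4): OLD=14333195/65536 → NEW=255, ERR=-2378485/65536
(1,0): OLD=28599/256 → NEW=0, ERR=28599/256
(1,1): OLD=274049/2048 → NEW=255, ERR=-248191/2048
(1,2): OLD=15045653/65536 → NEW=255, ERR=-1666027/65536
(1,3): OLD=13618929/262144 → NEW=0, ERR=13618929/262144
(1,4): OLD=677332147/4194304 → NEW=255, ERR=-392215373/4194304
(2,0): OLD=6428699/32768 → NEW=255, ERR=-1927141/32768
(2,1): OLD=198825305/1048576 → NEW=255, ERR=-68561575/1048576
(2,2): OLD=-190983861/16777216 → NEW=0, ERR=-190983861/16777216
(2,3): OLD=62849463217/268435456 → NEW=255, ERR=-5601578063/268435456
(2,4): OLD=38204378519/4294967296 → NEW=0, ERR=38204378519/4294967296
(3,0): OLD=1918669035/16777216 → NEW=0, ERR=1918669035/16777216
(3,1): OLD=37015922191/134217728 → NEW=255, ERR=2790401551/134217728
(3,2): OLD=818359103573/4294967296 → NEW=255, ERR=-276857556907/4294967296
(3,3): OLD=-15173077587/8589934592 → NEW=0, ERR=-15173077587/8589934592
(3,4): OLD=20849863718337/137438953472 → NEW=255, ERR=-14197069417023/137438953472
(4,0): OLD=615546427109/2147483648 → NEW=255, ERR=67938096869/2147483648
(4,1): OLD=3806983276005/68719476736 → NEW=0, ERR=3806983276005/68719476736
(4,2): OLD=111117926377995/1099511627776 → NEW=0, ERR=111117926377995/1099511627776
(4,3): OLD=2749046816454117/17592186044416 → NEW=255, ERR=-1736960624871963/17592186044416
(4,4): OLD=21789748172833731/281474976710656 → NEW=0, ERR=21789748172833731/281474976710656
(5,0): OLD=290571882504399/1099511627776 → NEW=255, ERR=10196417421519/1099511627776
(5,1): OLD=556753787847341/8796093022208 → NEW=0, ERR=556753787847341/8796093022208
Target (5,1): original=21, with diffused error = 556753787847341/8796093022208

Answer: 556753787847341/8796093022208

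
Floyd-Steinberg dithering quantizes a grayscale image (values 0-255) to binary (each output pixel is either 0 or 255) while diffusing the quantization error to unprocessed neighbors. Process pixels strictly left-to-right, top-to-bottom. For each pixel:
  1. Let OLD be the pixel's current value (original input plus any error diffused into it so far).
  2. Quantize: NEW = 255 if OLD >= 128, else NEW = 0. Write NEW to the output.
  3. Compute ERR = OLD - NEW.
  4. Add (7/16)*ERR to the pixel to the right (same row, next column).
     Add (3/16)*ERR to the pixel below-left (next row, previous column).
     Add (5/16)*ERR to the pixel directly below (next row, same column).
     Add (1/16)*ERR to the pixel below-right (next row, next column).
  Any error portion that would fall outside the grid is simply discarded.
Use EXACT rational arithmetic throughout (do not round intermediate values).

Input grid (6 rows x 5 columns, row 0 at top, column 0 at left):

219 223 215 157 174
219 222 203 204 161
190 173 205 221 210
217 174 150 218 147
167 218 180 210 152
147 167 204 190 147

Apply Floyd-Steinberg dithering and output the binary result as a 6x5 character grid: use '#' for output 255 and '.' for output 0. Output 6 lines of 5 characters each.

(0,0): OLD=219 → NEW=255, ERR=-36
(0,1): OLD=829/4 → NEW=255, ERR=-191/4
(0,2): OLD=12423/64 → NEW=255, ERR=-3897/64
(0,3): OLD=133489/1024 → NEW=255, ERR=-127631/1024
(0,4): OLD=1957399/16384 → NEW=0, ERR=1957399/16384
(1,0): OLD=12723/64 → NEW=255, ERR=-3597/64
(1,1): OLD=86437/512 → NEW=255, ERR=-44123/512
(1,2): OLD=1964681/16384 → NEW=0, ERR=1964681/16384
(1,3): OLD=15473557/65536 → NEW=255, ERR=-1238123/65536
(1,4): OLD=191133471/1048576 → NEW=255, ERR=-76253409/1048576
(2,0): OLD=1280231/8192 → NEW=255, ERR=-808729/8192
(2,1): OLD=31942237/262144 → NEW=0, ERR=31942237/262144
(2,2): OLD=1203154007/4194304 → NEW=255, ERR=133606487/4194304
(2,3): OLD=14958022421/67108864 → NEW=255, ERR=-2154737899/67108864
(2,4): OLD=184733688915/1073741824 → NEW=255, ERR=-89070476205/1073741824
(3,0): OLD=876594039/4194304 → NEW=255, ERR=-192953481/4194304
(3,1): OLD=6434198571/33554432 → NEW=255, ERR=-2122181589/33554432
(3,2): OLD=143752249289/1073741824 → NEW=255, ERR=-130051915831/1073741824
(3,3): OLD=303682608929/2147483648 → NEW=255, ERR=-243925721311/2147483648
(3,4): OLD=2383745116101/34359738368 → NEW=0, ERR=2383745116101/34359738368
(4,0): OLD=75572758297/536870912 → NEW=255, ERR=-61329324263/536870912
(4,1): OLD=2107500049561/17179869184 → NEW=0, ERR=2107500049561/17179869184
(4,2): OLD=46885596045335/274877906944 → NEW=255, ERR=-23208270225385/274877906944
(4,3): OLD=628936006448793/4398046511104 → NEW=255, ERR=-492565853882727/4398046511104
(4,4): OLD=8274125134885551/70368744177664 → NEW=0, ERR=8274125134885551/70368744177664
(5,0): OLD=36916860587371/274877906944 → NEW=255, ERR=-33177005683349/274877906944
(5,1): OLD=284904653418497/2199023255552 → NEW=255, ERR=-275846276747263/2199023255552
(5,2): OLD=7698536770790409/70368744177664 → NEW=0, ERR=7698536770790409/70368744177664
(5,3): OLD=61821632402992839/281474976710656 → NEW=255, ERR=-9954486658224441/281474976710656
(5,4): OLD=726306026665108317/4503599627370496 → NEW=255, ERR=-422111878314368163/4503599627370496
Row 0: ####.
Row 1: ##.##
Row 2: #.###
Row 3: ####.
Row 4: #.##.
Row 5: ##.##

Answer: ####.
##.##
#.###
####.
#.##.
##.##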